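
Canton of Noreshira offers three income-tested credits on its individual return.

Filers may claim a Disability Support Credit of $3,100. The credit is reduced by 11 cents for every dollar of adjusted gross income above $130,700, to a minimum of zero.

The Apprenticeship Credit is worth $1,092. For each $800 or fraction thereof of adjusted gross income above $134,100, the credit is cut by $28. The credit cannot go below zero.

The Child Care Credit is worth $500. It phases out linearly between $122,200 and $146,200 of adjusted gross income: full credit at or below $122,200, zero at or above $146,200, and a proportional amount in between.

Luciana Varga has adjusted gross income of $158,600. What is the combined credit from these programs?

$255

Disability Support Credit: 11% of the $27,900 excess over $130,700 is $3,069; credit = $3,100 − $3,069 = $31.
Apprenticeship Credit: income exceeds $134,100 by $24,500, which is 31 full-or-partial $800 increments; reduction = 31 × $28 = $868, leaving $224.
Child Care Credit: $158,600 is at or above $146,200, so the credit is $0.
Total: $31 + $224 + $0 = $255.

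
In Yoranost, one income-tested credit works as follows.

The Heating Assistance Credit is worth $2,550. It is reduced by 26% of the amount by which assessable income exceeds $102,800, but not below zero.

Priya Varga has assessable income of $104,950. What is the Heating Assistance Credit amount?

Heating Assistance Credit: 26% of the $2,150 excess over $102,800 is $559; credit = $2,550 − $559 = $1,991.

$1,991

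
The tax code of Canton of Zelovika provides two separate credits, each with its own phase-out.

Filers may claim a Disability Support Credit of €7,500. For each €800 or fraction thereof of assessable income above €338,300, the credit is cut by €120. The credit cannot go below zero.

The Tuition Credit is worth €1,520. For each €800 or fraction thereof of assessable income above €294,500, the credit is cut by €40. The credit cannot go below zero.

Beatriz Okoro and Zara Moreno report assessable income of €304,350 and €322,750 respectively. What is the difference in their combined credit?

Beatriz (€304,350): Disability Support Credit: €304,350 is at or below the €338,300 threshold, so the full €7,500 applies. Tuition Credit: income exceeds €294,500 by €9,850, which is 13 full-or-partial €800 increments; reduction = 13 × €40 = €520, leaving €1,000. total €7,500 + €1,000 = €8,500
Zara (€322,750): Disability Support Credit: €322,750 is at or below the €338,300 threshold, so the full €7,500 applies. Tuition Credit: income exceeds €294,500 by €28,250, which is 36 full-or-partial €800 increments; reduction = 36 × €40 = €1,440, leaving €80. total €7,500 + €80 = €7,580
Difference: |€8,500 − €7,580| = €920.

€920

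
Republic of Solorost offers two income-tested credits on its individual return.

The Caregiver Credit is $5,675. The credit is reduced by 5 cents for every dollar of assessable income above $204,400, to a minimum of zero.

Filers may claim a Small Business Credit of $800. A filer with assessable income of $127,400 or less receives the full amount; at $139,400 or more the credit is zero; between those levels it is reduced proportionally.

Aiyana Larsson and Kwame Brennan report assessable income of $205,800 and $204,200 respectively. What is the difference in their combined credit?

$70

Aiyana ($205,800): Caregiver Credit: 5% of the $1,400 excess over $204,400 is $70; credit = $5,675 − $70 = $5,605. Small Business Credit: $205,800 is at or above $139,400, so the credit is $0. total $5,605 + $0 = $5,605
Kwame ($204,200): Caregiver Credit: $204,200 is at or below the $204,400 threshold, so the full $5,675 applies. Small Business Credit: $204,200 is at or above $139,400, so the credit is $0. total $5,675 + $0 = $5,675
Difference: |$5,605 − $5,675| = $70.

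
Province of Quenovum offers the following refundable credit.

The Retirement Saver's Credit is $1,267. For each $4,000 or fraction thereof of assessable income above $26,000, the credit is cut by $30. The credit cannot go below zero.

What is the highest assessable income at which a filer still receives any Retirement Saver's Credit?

$194,000

After 42 increments the reduction is 42 × $30 = $1,260, leaving $7; one more increment wipes it out. Increment 42 ends at excess 42 × $4,000 = $168,000, so the highest qualifying income is $26,000 + $168,000 = $194,000.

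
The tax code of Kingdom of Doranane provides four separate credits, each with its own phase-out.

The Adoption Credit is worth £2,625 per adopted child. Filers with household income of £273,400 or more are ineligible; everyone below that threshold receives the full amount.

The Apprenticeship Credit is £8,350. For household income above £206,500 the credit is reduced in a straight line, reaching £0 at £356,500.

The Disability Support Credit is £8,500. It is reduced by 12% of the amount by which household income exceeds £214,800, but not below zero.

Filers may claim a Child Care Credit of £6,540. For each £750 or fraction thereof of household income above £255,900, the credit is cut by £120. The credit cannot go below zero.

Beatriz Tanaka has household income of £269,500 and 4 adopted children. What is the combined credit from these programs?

£21,539

Adoption Credit: base = 4 × £2,625 = £10,500. £269,500 is below the £273,400 cutoff, so the full £10,500 applies.
Apprenticeship Credit: £269,500 is £63,000 into a £150,000 phase-out range, leaving 87,000/150,000 of the credit: £8,350 × 87,000/150,000 = £4,843.
Disability Support Credit: 12% of the £54,700 excess over £214,800 is £6,564; credit = £8,500 − £6,564 = £1,936.
Child Care Credit: income exceeds £255,900 by £13,600, which is 19 full-or-partial £750 increments; reduction = 19 × £120 = £2,280, leaving £4,260.
Total: £10,500 + £4,843 + £1,936 + £4,260 = £21,539.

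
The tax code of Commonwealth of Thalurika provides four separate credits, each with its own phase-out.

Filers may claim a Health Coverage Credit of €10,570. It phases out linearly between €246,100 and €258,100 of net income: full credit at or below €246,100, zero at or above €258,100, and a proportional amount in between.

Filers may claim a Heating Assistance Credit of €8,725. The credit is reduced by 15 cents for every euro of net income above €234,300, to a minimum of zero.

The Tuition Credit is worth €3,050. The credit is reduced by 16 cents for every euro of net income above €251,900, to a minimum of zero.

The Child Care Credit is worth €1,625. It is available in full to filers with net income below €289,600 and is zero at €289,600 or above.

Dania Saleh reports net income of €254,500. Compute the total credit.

€13,125

Health Coverage Credit: €254,500 is €8,400 into a €12,000 phase-out range, leaving 3,600/12,000 of the credit: €10,570 × 3,600/12,000 = €3,171.
Heating Assistance Credit: 15% of the €20,200 excess over €234,300 is €3,030; credit = €8,725 − €3,030 = €5,695.
Tuition Credit: 16% of the €2,600 excess over €251,900 is €416; credit = €3,050 − €416 = €2,634.
Child Care Credit: €254,500 is below the €289,600 cutoff, so the full €1,625 applies.
Total: €3,171 + €5,695 + €2,634 + €1,625 = €13,125.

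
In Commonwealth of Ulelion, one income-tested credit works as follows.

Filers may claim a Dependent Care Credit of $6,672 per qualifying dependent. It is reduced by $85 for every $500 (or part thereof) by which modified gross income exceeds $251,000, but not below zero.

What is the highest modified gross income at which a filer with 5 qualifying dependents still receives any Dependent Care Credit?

Full credit = 5 × $6,672 = $33,360.
After 392 increments the reduction is 392 × $85 = $33,320, leaving $40; one more increment wipes it out. Increment 392 ends at excess 392 × $500 = $196,000, so the highest qualifying income is $251,000 + $196,000 = $447,000.

$447,000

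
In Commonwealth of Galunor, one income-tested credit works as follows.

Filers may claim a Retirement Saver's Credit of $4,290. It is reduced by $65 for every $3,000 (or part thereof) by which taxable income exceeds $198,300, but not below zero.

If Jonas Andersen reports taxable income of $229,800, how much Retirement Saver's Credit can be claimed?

$3,575

Retirement Saver's Credit: income exceeds $198,300 by $31,500, which is 11 full-or-partial $3,000 increments; reduction = 11 × $65 = $715, leaving $3,575.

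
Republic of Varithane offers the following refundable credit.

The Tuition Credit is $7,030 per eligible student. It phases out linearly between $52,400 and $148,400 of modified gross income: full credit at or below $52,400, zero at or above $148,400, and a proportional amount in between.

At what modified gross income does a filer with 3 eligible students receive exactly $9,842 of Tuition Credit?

Full credit = 3 × $7,030 = $21,090.
$9,842 is 9,842/21,090 of the full $21,090, so 11,248/21,090 of the $96,000 range has been used: income = $52,400 + $96,000 × 11,248/21,090 = $103,600.

$103,600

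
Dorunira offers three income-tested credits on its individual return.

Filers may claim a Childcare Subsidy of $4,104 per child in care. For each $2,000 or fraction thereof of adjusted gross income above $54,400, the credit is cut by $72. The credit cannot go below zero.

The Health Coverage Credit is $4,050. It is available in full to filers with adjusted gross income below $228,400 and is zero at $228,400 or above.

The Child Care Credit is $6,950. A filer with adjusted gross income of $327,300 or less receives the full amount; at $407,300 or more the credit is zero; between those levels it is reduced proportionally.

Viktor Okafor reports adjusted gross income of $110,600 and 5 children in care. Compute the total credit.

Childcare Subsidy: base = 5 × $4,104 = $20,520. income exceeds $54,400 by $56,200, which is 29 full-or-partial $2,000 increments; reduction = 29 × $72 = $2,088, leaving $18,432.
Health Coverage Credit: $110,600 is below the $228,400 cutoff, so the full $4,050 applies.
Child Care Credit: $110,600 is at or below the $327,300 threshold, so the full $6,950 applies.
Total: $18,432 + $4,050 + $6,950 = $29,432.

$29,432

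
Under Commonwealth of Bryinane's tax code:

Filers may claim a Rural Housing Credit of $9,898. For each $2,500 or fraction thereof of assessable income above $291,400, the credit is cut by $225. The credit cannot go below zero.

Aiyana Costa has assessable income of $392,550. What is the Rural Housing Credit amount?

Rural Housing Credit: income exceeds $291,400 by $101,150, which is 41 full-or-partial $2,500 increments; reduction = 41 × $225 = $9,225, leaving $673.

$673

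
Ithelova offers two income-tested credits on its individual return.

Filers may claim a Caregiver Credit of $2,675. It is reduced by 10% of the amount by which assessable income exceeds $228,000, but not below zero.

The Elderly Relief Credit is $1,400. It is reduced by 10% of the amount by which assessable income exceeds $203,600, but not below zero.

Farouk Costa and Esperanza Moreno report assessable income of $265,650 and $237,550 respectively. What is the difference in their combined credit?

Farouk ($265,650): Caregiver Credit: 10% of the $37,650 excess over $228,000 is $3,765 ≥ base, so the credit is $0. Elderly Relief Credit: 10% of the $62,050 excess over $203,600 is $6,205 ≥ base, so the credit is $0. total $0 + $0 = $0
Esperanza ($237,550): Caregiver Credit: 10% of the $9,550 excess over $228,000 is $955; credit = $2,675 − $955 = $1,720. Elderly Relief Credit: 10% of the $33,950 excess over $203,600 is $3,395 ≥ base, so the credit is $0. total $1,720 + $0 = $1,720
Difference: |$0 − $1,720| = $1,720.

$1,720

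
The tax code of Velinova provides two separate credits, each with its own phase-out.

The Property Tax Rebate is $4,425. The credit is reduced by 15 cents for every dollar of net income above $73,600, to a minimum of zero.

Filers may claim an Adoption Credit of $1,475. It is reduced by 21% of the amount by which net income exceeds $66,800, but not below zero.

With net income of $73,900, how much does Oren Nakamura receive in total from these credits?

$4,380

Property Tax Rebate: 15% of the $300 excess over $73,600 is $45; credit = $4,425 − $45 = $4,380.
Adoption Credit: 21% of the $7,100 excess over $66,800 is $1,491 ≥ base, so the credit is $0.
Total: $4,380 + $0 = $4,380.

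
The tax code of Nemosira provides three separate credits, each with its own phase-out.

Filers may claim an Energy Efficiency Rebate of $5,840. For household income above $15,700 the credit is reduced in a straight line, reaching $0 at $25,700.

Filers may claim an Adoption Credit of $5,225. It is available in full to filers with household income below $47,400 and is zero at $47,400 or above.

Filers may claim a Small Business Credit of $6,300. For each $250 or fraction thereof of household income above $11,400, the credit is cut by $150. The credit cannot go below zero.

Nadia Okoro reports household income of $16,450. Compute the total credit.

$13,777

Energy Efficiency Rebate: $16,450 is $750 into a $10,000 phase-out range, leaving 9,250/10,000 of the credit: $5,840 × 9,250/10,000 = $5,402.
Adoption Credit: $16,450 is below the $47,400 cutoff, so the full $5,225 applies.
Small Business Credit: income exceeds $11,400 by $5,050, which is 21 full-or-partial $250 increments; reduction = 21 × $150 = $3,150, leaving $3,150.
Total: $5,402 + $5,225 + $3,150 = $13,777.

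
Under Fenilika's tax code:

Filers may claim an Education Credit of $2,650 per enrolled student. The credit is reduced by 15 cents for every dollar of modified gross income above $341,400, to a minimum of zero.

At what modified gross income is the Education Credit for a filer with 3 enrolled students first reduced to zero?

Full credit = 3 × $2,650 = $7,950.
The credit falls by 15% of each dollar above $341,400, so it reaches zero when the excess is $7,950 / 15% = $53,000: income = $341,400 + $53,000 = $394,400.

$394,400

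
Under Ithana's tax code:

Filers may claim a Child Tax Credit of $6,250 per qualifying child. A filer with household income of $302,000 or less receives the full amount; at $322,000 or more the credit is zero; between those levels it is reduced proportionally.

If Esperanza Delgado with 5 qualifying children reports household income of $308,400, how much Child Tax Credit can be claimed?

Child Tax Credit: base = 5 × $6,250 = $31,250. $308,400 is $6,400 into a $20,000 phase-out range, leaving 13,600/20,000 of the credit: $31,250 × 13,600/20,000 = $21,250.

$21,250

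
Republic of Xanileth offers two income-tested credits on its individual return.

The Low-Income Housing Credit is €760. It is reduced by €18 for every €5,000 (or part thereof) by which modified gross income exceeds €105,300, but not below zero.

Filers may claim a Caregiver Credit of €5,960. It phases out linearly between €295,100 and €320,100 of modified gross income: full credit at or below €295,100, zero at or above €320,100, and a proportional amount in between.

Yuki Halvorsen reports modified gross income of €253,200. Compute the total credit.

€6,180

Low-Income Housing Credit: income exceeds €105,300 by €147,900, which is 30 full-or-partial €5,000 increments; reduction = 30 × €18 = €540, leaving €220.
Caregiver Credit: €253,200 is at or below the €295,100 threshold, so the full €5,960 applies.
Total: €220 + €5,960 = €6,180.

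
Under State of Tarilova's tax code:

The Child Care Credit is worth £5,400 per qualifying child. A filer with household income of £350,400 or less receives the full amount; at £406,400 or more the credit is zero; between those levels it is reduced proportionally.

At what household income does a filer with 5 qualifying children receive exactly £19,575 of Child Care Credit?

£365,800

Full credit = 5 × £5,400 = £27,000.
£19,575 is 19,575/27,000 of the full £27,000, so 7,425/27,000 of the £56,000 range has been used: income = £350,400 + £56,000 × 7,425/27,000 = £365,800.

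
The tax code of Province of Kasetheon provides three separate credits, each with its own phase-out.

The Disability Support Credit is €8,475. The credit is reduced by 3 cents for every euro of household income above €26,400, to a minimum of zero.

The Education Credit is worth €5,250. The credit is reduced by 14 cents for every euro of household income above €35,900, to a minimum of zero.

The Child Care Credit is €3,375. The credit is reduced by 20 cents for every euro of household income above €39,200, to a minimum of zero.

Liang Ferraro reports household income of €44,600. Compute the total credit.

€14,256

Disability Support Credit: 3% of the €18,200 excess over €26,400 is €546; credit = €8,475 − €546 = €7,929.
Education Credit: 14% of the €8,700 excess over €35,900 is €1,218; credit = €5,250 − €1,218 = €4,032.
Child Care Credit: 20% of the €5,400 excess over €39,200 is €1,080; credit = €3,375 − €1,080 = €2,295.
Total: €7,929 + €4,032 + €2,295 = €14,256.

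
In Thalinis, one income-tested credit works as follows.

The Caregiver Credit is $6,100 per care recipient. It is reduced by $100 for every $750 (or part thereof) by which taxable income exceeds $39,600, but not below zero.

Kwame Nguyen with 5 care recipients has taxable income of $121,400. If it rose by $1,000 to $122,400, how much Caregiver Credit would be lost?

At $121,400 — base = 5 × $6,100 = $30,500. income exceeds $39,600 by $81,800, which is 110 full-or-partial $750 increments; reduction = 110 × $100 = $11,000, leaving $19,500.
At $122,400 — base = 5 × $6,100 = $30,500. income exceeds $39,600 by $82,800, which is 111 full-or-partial $750 increments; reduction = 111 × $100 = $11,100, leaving $19,400.
Lost: $19,500 − $19,400 = $100.

$100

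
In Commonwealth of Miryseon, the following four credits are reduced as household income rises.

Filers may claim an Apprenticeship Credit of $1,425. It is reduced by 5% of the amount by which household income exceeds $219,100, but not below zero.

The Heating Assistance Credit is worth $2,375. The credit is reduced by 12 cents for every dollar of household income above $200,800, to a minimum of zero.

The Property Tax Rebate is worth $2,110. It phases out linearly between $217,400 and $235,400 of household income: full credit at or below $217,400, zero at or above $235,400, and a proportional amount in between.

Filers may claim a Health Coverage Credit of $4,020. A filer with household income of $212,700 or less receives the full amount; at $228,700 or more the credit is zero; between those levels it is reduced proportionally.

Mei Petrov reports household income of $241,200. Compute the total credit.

$320

Apprenticeship Credit: 5% of the $22,100 excess over $219,100 is $1,105; credit = $1,425 − $1,105 = $320.
Heating Assistance Credit: 12% of the $40,400 excess over $200,800 is $4,848 ≥ base, so the credit is $0.
Property Tax Rebate: $241,200 is at or above $235,400, so the credit is $0.
Health Coverage Credit: $241,200 is at or above $228,700, so the credit is $0.
Total: $320 + $0 + $0 + $0 = $320.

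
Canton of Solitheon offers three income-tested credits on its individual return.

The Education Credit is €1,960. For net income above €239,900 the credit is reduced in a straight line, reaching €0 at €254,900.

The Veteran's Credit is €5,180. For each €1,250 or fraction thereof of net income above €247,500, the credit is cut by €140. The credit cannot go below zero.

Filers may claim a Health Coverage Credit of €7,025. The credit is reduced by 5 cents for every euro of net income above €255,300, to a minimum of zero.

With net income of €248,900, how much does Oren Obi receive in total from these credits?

€12,709

Education Credit: €248,900 is €9,000 into a €15,000 phase-out range, leaving 6,000/15,000 of the credit: €1,960 × 6,000/15,000 = €784.
Veteran's Credit: income exceeds €247,500 by €1,400, which is 2 full-or-partial €1,250 increments; reduction = 2 × €140 = €280, leaving €4,900.
Health Coverage Credit: €248,900 is at or below the €255,300 threshold, so the full €7,025 applies.
Total: €784 + €4,900 + €7,025 = €12,709.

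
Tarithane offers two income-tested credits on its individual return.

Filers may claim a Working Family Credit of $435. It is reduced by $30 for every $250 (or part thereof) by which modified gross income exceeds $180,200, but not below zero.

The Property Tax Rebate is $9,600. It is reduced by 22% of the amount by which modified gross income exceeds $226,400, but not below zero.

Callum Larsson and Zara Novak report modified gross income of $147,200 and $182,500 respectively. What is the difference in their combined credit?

$300

Callum ($147,200): Working Family Credit: $147,200 is at or below the $180,200 threshold, so the full $435 applies. Property Tax Rebate: $147,200 is at or below the $226,400 threshold, so the full $9,600 applies. total $435 + $9,600 = $10,035
Zara ($182,500): Working Family Credit: income exceeds $180,200 by $2,300, which is 10 full-or-partial $250 increments; reduction = 10 × $30 = $300, leaving $135. Property Tax Rebate: $182,500 is at or below the $226,400 threshold, so the full $9,600 applies. total $135 + $9,600 = $9,735
Difference: |$10,035 − $9,735| = $300.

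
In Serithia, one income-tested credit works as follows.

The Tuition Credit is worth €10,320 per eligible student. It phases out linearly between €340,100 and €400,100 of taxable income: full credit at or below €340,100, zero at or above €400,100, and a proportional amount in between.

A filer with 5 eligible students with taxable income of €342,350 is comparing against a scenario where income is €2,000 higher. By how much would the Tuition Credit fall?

€1,720

At €342,350 — base = 5 × €10,320 = €51,600. €342,350 is €2,250 into a €60,000 phase-out range, leaving 57,750/60,000 of the credit: €51,600 × 57,750/60,000 = €49,665.
At €344,350 — base = 5 × €10,320 = €51,600. €344,350 is €4,250 into a €60,000 phase-out range, leaving 55,750/60,000 of the credit: €51,600 × 55,750/60,000 = €47,945.
Lost: €49,665 − €47,945 = €1,720.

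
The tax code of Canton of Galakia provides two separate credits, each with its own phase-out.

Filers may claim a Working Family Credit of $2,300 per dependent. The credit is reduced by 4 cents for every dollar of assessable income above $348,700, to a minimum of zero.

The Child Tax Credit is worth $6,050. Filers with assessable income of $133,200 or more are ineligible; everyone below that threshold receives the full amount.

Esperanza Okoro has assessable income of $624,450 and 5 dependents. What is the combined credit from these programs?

$470

Working Family Credit: base = 5 × $2,300 = $11,500. 4% of the $275,750 excess over $348,700 is $11,030; credit = $11,500 − $11,030 = $470.
Child Tax Credit: $624,450 meets or exceeds the $133,200 cutoff, so the credit is $0.
Total: $470 + $0 = $470.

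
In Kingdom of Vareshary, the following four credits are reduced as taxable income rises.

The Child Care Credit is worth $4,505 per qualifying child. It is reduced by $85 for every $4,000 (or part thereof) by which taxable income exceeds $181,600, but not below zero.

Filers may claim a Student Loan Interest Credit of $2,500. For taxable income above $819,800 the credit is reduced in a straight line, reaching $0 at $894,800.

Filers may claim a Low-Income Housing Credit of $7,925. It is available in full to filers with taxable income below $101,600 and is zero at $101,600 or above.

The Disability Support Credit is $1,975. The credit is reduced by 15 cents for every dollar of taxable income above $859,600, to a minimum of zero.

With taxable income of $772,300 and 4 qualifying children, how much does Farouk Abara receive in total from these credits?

Child Care Credit: base = 4 × $4,505 = $18,020. income exceeds $181,600 by $590,700, which is 148 full-or-partial $4,000 increments; reduction = 148 × $85 = $12,580, leaving $5,440.
Student Loan Interest Credit: $772,300 is at or below the $819,800 threshold, so the full $2,500 applies.
Low-Income Housing Credit: $772,300 meets or exceeds the $101,600 cutoff, so the credit is $0.
Disability Support Credit: $772,300 is at or below the $859,600 threshold, so the full $1,975 applies.
Total: $5,440 + $2,500 + $0 + $1,975 = $9,915.

$9,915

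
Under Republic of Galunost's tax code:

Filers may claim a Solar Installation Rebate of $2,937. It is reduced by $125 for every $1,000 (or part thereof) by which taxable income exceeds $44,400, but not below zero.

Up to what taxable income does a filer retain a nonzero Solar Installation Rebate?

$67,400

After 23 increments the reduction is 23 × $125 = $2,875, leaving $62; one more increment wipes it out. Increment 23 ends at excess 23 × $1,000 = $23,000, so the highest qualifying income is $44,400 + $23,000 = $67,400.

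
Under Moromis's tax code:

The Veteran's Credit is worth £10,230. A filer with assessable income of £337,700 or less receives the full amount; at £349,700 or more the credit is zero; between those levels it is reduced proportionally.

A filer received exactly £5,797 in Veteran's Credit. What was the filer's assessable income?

£5,797 is 5,797/10,230 of the full £10,230, so 4,433/10,230 of the £12,000 range has been used: income = £337,700 + £12,000 × 4,433/10,230 = £342,900.

£342,900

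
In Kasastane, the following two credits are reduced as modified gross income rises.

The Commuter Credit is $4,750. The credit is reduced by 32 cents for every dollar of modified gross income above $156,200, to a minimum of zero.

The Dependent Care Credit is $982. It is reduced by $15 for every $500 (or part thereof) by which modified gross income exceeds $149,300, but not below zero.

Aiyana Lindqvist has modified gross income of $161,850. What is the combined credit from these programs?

$3,534

Commuter Credit: 32% of the $5,650 excess over $156,200 is $1,808; credit = $4,750 − $1,808 = $2,942.
Dependent Care Credit: income exceeds $149,300 by $12,550, which is 26 full-or-partial $500 increments; reduction = 26 × $15 = $390, leaving $592.
Total: $2,942 + $592 = $3,534.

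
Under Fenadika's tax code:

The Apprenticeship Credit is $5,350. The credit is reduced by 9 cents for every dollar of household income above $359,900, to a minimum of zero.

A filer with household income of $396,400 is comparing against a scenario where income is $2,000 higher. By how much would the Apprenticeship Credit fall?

At $396,400 — 9% of the $36,500 excess over $359,900 is $3,285; credit = $5,350 − $3,285 = $2,065.
At $398,400 — 9% of the $38,500 excess over $359,900 is $3,465; credit = $5,350 − $3,465 = $1,885.
Lost: $2,065 − $1,885 = $180.

$180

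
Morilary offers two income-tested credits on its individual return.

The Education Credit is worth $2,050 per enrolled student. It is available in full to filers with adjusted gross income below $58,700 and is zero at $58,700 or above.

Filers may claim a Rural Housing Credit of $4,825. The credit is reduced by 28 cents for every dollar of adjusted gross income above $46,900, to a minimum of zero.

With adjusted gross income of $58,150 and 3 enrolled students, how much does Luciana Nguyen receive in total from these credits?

Education Credit: base = 3 × $2,050 = $6,150. $58,150 is below the $58,700 cutoff, so the full $6,150 applies.
Rural Housing Credit: 28% of the $11,250 excess over $46,900 is $3,150; credit = $4,825 − $3,150 = $1,675.
Total: $6,150 + $1,675 = $7,825.

$7,825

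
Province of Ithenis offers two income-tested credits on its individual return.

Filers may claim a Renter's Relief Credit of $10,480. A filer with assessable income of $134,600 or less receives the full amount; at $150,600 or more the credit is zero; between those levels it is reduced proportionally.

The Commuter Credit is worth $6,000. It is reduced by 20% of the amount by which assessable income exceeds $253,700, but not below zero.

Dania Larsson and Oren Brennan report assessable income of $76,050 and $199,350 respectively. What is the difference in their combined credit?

$10,480

Dania ($76,050): Renter's Relief Credit: $76,050 is at or below the $134,600 threshold, so the full $10,480 applies. Commuter Credit: $76,050 is at or below the $253,700 threshold, so the full $6,000 applies. total $10,480 + $6,000 = $16,480
Oren ($199,350): Renter's Relief Credit: $199,350 is at or above $150,600, so the credit is $0. Commuter Credit: $199,350 is at or below the $253,700 threshold, so the full $6,000 applies. total $0 + $6,000 = $6,000
Difference: |$16,480 − $6,000| = $10,480.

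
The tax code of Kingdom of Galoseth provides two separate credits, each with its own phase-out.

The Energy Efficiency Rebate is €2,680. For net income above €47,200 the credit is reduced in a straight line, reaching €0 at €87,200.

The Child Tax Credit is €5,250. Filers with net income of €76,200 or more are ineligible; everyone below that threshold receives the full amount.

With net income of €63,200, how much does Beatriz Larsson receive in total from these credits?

Energy Efficiency Rebate: €63,200 is €16,000 into a €40,000 phase-out range, leaving 24,000/40,000 of the credit: €2,680 × 24,000/40,000 = €1,608.
Child Tax Credit: €63,200 is below the €76,200 cutoff, so the full €5,250 applies.
Total: €1,608 + €5,250 = €6,858.

€6,858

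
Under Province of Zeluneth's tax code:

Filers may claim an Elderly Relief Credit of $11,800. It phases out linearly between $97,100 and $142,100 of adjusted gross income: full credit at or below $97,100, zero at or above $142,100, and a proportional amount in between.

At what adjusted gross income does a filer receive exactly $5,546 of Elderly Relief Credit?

$5,546 is 5,546/11,800 of the full $11,800, so 6,254/11,800 of the $45,000 range has been used: income = $97,100 + $45,000 × 6,254/11,800 = $120,950.

$120,950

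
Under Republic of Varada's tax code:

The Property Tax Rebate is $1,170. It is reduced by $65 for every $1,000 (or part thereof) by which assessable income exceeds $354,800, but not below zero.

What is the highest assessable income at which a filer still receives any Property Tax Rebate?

$371,800

After 17 increments the reduction is 17 × $65 = $1,105, leaving $65; one more increment wipes it out. Increment 17 ends at excess 17 × $1,000 = $17,000, so the highest qualifying income is $354,800 + $17,000 = $371,800.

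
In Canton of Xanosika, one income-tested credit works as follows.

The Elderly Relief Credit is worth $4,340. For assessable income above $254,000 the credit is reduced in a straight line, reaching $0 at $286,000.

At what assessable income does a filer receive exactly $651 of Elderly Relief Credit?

$281,200

$651 is 651/4,340 of the full $4,340, so 3,689/4,340 of the $32,000 range has been used: income = $254,000 + $32,000 × 3,689/4,340 = $281,200.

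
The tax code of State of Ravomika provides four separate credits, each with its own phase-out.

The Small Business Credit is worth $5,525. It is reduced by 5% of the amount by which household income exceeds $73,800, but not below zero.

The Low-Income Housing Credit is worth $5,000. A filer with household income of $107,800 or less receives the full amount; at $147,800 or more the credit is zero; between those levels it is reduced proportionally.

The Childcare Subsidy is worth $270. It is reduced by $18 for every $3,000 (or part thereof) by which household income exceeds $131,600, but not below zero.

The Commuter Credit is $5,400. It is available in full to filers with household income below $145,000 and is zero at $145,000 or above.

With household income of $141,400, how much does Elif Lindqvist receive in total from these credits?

Small Business Credit: 5% of the $67,600 excess over $73,800 is $3,380; credit = $5,525 − $3,380 = $2,145.
Low-Income Housing Credit: $141,400 is $33,600 into a $40,000 phase-out range, leaving 6,400/40,000 of the credit: $5,000 × 6,400/40,000 = $800.
Childcare Subsidy: income exceeds $131,600 by $9,800, which is 4 full-or-partial $3,000 increments; reduction = 4 × $18 = $72, leaving $198.
Commuter Credit: $141,400 is below the $145,000 cutoff, so the full $5,400 applies.
Total: $2,145 + $800 + $198 + $5,400 = $8,543.

$8,543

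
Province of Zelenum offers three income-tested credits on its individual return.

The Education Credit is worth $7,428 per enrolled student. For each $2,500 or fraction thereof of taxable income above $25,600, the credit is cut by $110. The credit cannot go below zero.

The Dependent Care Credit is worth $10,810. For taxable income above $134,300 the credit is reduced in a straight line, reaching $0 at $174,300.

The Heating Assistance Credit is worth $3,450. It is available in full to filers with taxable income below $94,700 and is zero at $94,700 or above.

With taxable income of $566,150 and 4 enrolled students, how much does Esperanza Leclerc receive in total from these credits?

Education Credit: base = 4 × $7,428 = $29,712. income exceeds $25,600 by $540,550, which is 217 full-or-partial $2,500 increments; reduction = 217 × $110 = $23,870, leaving $5,842.
Dependent Care Credit: $566,150 is at or above $174,300, so the credit is $0.
Heating Assistance Credit: $566,150 meets or exceeds the $94,700 cutoff, so the credit is $0.
Total: $5,842 + $0 + $0 = $5,842.

$5,842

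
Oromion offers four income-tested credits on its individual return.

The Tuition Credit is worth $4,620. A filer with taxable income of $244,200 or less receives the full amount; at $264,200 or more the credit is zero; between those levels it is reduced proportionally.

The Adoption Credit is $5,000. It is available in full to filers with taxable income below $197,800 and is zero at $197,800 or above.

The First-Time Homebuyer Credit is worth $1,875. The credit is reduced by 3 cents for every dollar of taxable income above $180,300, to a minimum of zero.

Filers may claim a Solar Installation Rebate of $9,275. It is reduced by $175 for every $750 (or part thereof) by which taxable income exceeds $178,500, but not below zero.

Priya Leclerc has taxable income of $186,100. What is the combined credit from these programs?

Tuition Credit: $186,100 is at or below the $244,200 threshold, so the full $4,620 applies.
Adoption Credit: $186,100 is below the $197,800 cutoff, so the full $5,000 applies.
First-Time Homebuyer Credit: 3% of the $5,800 excess over $180,300 is $174; credit = $1,875 − $174 = $1,701.
Solar Installation Rebate: income exceeds $178,500 by $7,600, which is 11 full-or-partial $750 increments; reduction = 11 × $175 = $1,925, leaving $7,350.
Total: $4,620 + $5,000 + $1,701 + $7,350 = $18,671.

$18,671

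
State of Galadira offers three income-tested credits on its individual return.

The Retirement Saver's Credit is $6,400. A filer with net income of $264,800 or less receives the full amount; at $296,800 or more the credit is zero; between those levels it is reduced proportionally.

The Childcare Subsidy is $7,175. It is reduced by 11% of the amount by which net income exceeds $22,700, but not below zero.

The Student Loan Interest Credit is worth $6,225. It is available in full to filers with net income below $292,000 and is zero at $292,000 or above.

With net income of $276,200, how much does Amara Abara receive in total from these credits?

$10,345

Retirement Saver's Credit: $276,200 is $11,400 into a $32,000 phase-out range, leaving 20,600/32,000 of the credit: $6,400 × 20,600/32,000 = $4,120.
Childcare Subsidy: 11% of the $253,500 excess over $22,700 is $27,885 ≥ base, so the credit is $0.
Student Loan Interest Credit: $276,200 is below the $292,000 cutoff, so the full $6,225 applies.
Total: $4,120 + $0 + $6,225 = $10,345.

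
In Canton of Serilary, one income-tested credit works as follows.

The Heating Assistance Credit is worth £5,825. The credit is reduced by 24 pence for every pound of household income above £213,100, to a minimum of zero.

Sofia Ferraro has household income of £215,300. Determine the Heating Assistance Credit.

Heating Assistance Credit: 24% of the £2,200 excess over £213,100 is £528; credit = £5,825 − £528 = £5,297.

£5,297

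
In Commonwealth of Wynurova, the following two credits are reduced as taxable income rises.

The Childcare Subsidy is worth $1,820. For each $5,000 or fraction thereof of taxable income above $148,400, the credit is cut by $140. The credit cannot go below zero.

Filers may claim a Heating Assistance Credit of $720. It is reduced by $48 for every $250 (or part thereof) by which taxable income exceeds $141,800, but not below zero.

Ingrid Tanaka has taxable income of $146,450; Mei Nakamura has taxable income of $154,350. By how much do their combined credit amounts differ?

Ingrid ($146,450): Childcare Subsidy: $146,450 is at or below the $148,400 threshold, so the full $1,820 applies. Heating Assistance Credit: income exceeds $141,800 by $4,650 → 19 increments × $48 = $912 ≥ base, so the credit is $0. total $1,820 + $0 = $1,820
Mei ($154,350): Childcare Subsidy: income exceeds $148,400 by $5,950, which is 2 full-or-partial $5,000 increments; reduction = 2 × $140 = $280, leaving $1,540. Heating Assistance Credit: income exceeds $141,800 by $12,550 → 51 increments × $48 = $2,448 ≥ base, so the credit is $0. total $1,540 + $0 = $1,540
Difference: |$1,820 − $1,540| = $280.

$280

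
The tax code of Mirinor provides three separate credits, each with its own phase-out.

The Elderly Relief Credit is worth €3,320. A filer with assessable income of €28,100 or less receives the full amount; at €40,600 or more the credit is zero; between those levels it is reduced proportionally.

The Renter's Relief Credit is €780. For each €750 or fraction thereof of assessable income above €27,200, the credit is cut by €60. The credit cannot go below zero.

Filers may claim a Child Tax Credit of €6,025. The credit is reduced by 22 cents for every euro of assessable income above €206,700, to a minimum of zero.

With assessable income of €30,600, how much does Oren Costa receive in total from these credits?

€9,161

Elderly Relief Credit: €30,600 is €2,500 into a €12,500 phase-out range, leaving 10,000/12,500 of the credit: €3,320 × 10,000/12,500 = €2,656.
Renter's Relief Credit: income exceeds €27,200 by €3,400, which is 5 full-or-partial €750 increments; reduction = 5 × €60 = €300, leaving €480.
Child Tax Credit: €30,600 is at or below the €206,700 threshold, so the full €6,025 applies.
Total: €2,656 + €480 + €6,025 = €9,161.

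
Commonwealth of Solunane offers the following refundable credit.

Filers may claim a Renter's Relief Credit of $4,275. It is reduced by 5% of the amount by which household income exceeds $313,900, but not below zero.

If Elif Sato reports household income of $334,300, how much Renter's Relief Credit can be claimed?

$3,255

Renter's Relief Credit: 5% of the $20,400 excess over $313,900 is $1,020; credit = $4,275 − $1,020 = $3,255.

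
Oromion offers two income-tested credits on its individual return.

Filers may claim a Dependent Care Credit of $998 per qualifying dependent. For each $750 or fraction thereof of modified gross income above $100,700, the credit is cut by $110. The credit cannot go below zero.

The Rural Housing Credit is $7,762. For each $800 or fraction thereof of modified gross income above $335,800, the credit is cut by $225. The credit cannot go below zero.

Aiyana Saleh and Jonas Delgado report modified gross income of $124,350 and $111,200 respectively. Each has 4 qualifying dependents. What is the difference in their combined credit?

$1,980

Aiyana ($124,350): Dependent Care Credit: base = 4 × $998 = $3,992. income exceeds $100,700 by $23,650, which is 32 full-or-partial $750 increments; reduction = 32 × $110 = $3,520, leaving $472. Rural Housing Credit: $124,350 is at or below the $335,800 threshold, so the full $7,762 applies. total $472 + $7,762 = $8,234
Jonas ($111,200): Dependent Care Credit: base = 4 × $998 = $3,992. income exceeds $100,700 by $10,500, which is 14 full-or-partial $750 increments; reduction = 14 × $110 = $1,540, leaving $2,452. Rural Housing Credit: $111,200 is at or below the $335,800 threshold, so the full $7,762 applies. total $2,452 + $7,762 = $10,214
Difference: |$8,234 − $10,214| = $1,980.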